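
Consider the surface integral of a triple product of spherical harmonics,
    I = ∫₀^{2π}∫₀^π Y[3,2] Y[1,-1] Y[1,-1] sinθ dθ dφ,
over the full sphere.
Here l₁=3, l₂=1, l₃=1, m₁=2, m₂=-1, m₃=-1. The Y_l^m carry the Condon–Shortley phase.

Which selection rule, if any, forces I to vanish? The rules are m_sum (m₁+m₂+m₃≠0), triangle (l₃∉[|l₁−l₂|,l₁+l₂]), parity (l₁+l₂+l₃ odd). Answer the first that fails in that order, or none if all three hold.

triangle

m₁+m₂+m₃ = 2 − 1 − 1 = 0  ✓
triangle: |3−1|=2 ≤ l₃=1 ≤ 3+1=4  ✗
parity: l₁+l₂+l₃ = 5 is odd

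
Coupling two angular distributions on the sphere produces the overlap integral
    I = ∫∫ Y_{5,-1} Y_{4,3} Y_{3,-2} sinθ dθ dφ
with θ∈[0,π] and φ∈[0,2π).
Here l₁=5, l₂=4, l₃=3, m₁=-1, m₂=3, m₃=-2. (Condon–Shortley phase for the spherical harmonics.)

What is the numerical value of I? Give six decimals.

Checks pass: Σm=0; 12 even; l₃=3∈[1,9].
(2·5+1)(2·4+1)(2·3+1) = 693
Δ: 6! 4! 2! / 13! → 1/180180
sum: t=2:+1/576 t=3:−1/144 t=4:+1/576 = -1/288
3j²(5 4 3; 0 0 0) = Δ·Π!·Σ² = 20/1001  (sign +1)
sum: t=5:−1/1440 t=6:+1/17280 = -11/17280
3j²(5 4 3; -1 3 -2) = Δ·Π!·Σ² = 11/468  (sign +1)
combine: 4πI² = 693·20/1001·11/468 = 55/169
take √, sign +1: I = 0.16092854

0.160929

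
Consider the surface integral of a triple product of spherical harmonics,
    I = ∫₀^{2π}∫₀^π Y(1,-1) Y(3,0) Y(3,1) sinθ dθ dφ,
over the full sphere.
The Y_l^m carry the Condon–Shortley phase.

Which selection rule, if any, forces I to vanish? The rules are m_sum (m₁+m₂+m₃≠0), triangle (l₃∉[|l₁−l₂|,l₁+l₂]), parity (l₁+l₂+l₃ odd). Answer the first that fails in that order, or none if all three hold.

m₁+m₂+m₃ = -1 + 0 + 1 = 0  ✓
triangle: |1−3|=2 ≤ l₃=3 ≤ 1+3=4  ✓
parity: l₁+l₂+l₃ = 7 is odd  ✗

parity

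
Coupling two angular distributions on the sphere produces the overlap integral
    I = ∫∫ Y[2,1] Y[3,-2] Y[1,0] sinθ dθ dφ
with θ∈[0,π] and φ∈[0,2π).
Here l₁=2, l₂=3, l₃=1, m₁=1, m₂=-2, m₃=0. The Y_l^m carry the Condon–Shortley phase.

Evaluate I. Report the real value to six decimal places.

0.000000

1 − 2 + 0 = -1 ≠ 0: azimuthal integral kills it; I = 0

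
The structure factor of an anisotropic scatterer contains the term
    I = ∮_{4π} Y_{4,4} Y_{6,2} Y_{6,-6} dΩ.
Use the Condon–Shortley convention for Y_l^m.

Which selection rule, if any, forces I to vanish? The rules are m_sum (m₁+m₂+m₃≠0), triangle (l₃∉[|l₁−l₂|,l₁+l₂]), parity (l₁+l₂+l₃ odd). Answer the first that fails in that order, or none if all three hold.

none

Σmᵢ = 0  ✓
l₃∈[|l₁−l₂|,l₁+l₂]=[2,10], have l₃=6  ✓
Σlᵢ = 16 ⇒ even  ✓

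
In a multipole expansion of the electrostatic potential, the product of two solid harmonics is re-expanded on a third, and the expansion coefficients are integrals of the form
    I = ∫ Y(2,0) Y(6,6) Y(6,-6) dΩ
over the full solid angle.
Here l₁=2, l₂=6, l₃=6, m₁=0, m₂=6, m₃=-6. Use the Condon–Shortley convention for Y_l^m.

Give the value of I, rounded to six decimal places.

Checks pass: Σm=0; 14 even; l₃=6∈[4,8].
(2·2+1)(2·6+1)(2·6+1) = 845
Δ: 2! 2! 10! / 15! → 1/90090
sum: t=0:+1/69120 t=1:−1/14400 t=2:+1/69120 = -7/172800
3j²(2 6 6; 0 0 0) = Δ·Π!·Σ² = 14/715  (sign -1)
sum: t=2:+1/14515200 = 1/14515200
3j²(2 6 6; 0 6 -6) = Δ·Π!·Σ² = 22/455  (sign +1)
combine: 4πI² = 845·14/715·22/455 = 4/5
take √, sign -1: I = -0.25231325

-0.252313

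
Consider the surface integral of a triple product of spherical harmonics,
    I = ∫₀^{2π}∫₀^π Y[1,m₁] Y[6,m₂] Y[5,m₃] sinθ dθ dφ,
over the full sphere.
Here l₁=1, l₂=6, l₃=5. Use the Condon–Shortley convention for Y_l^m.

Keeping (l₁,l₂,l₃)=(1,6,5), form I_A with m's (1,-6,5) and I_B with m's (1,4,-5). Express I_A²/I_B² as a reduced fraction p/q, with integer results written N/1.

66/1

Same 1,6,5: normalisation and zero-m 3j drop out of the ratio.
A: Δ: 2! 0! 10! / 13! → 1/858; sum: t=0:+1/7257600 = 1/7257600; 3j²(1 6 5; 1 -6 5) = Δ·Π!·Σ² = 1/13  (sign +1)
B: Δ: 2! 0! 10! / 13! → 1/858; sum: t=0:+1/7257600 = 1/7257600; 3j²(1 6 5; 1 4 -5) = Δ·Π!·Σ² = 1/858  (sign +1)
I_A²/I_B² = (1/13)/(1/858) = 66/1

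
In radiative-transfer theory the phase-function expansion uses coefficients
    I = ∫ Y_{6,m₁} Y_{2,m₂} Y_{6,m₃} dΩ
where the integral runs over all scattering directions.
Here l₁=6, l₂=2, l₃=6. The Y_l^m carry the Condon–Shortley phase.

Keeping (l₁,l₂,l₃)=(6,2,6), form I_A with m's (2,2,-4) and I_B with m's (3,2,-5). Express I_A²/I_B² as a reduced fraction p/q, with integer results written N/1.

18/11

l's match ⇒ only the (l;m) 3-j factors differ between A and B.
A: triangle coeff Δ(6,2,6) = 1/90090; Σ_t [2,2]: t=2:+1/322560 = 1/322560; (3j)²=18/1001 [(6 2 6; 2 2 -4)], sign=+1
B: triangle coeff Δ(6,2,6) = 1/90090; Σ_t [2,2]: t=2:+1/1451520 = 1/1451520; (3j)²=1/91 [(6 2 6; 3 2 -5)], sign=-1
I_A²/I_B² = (18/1001)/(1/91) = 18/11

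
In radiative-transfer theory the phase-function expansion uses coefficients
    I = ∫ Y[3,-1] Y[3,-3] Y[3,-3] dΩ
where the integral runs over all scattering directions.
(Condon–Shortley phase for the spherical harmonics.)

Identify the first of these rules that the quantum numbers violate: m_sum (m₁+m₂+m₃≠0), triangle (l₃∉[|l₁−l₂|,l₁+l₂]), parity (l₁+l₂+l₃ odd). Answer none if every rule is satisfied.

m₁+m₂+m₃ = -1 − 3 − 3 = -7  ✗
triangle: |3−3|=0 ≤ l₃=3 ≤ 3+3=6
parity: l₁+l₂+l₃ = 9 is odd

m_sum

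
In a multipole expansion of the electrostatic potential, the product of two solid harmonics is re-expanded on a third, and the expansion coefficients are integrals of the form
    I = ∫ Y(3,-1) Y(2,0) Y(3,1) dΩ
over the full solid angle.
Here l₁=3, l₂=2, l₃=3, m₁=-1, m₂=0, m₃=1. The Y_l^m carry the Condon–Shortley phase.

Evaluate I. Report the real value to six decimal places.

-0.126157

Rules hold: Σm=0, L=8 even, 1≤3≤5.
N = 7·5·7 = 245
Δ = 2!·4!·2!/9! = 1/3780
Racah Σ t=0..2: t=0:+1/24 t=1:−1/4 t=2:+1/24 = -1/6
⇒ 3j(3 2 3; 0 0 0)² = 4/105, sgn +1
Racah Σ t=0..2: t=0:+1/96 t=1:−1/6 t=2:+1/16 = -3/32
⇒ 3j(3 2 3; -1 0 1)² = 3/140, sgn -1
4πI² = N·(3j₀)²·(3jₘ)² = 1/5
I = -1·√(0.2/4π) = -0.12615663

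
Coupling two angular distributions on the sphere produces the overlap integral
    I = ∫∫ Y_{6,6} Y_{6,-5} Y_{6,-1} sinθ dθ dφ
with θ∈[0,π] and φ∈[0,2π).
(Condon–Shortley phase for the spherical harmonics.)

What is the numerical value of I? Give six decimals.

0.117823

m-sum 0 ✓  L=18 even ✓  0≤6≤12 ✓
Π(2lᵢ+1) = 13×13×13 = 2197
triangle coeff Δ(6,6,6) = 1/325909584
Σ_t [0,6]: t=0:+1/373248000 t=1:−1/1728000 t=2:+1/110592 t=3:−1/46656 t=4:+1/110592 t=5:−1/1728000 t=6:+1/373248000 = -7/1555200
(3j)²=400/46189 [(6 6 6; 0 0 0)], sign=-1
Σ_t [0,0]: t=0:+1/62208000 = 1/62208000
(3j)²=77/8398 [(6 6 6; 6 -5 -1)], sign=-1
⇒ 4πI² = 18200/104329
I = (+1)√(18200/104329/(4π)) = 0.11782250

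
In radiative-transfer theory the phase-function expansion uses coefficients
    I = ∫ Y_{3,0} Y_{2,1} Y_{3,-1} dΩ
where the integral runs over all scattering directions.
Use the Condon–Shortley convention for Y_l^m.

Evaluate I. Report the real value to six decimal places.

m-sum 0 ✓  L=8 even ✓  1≤3≤5 ✓
Π(2lᵢ+1) = 7×5×7 = 245
triangle coeff Δ(3,2,3) = 1/3780
Σ_t [0,2]: t=0:+1/24 t=1:−1/4 t=2:+1/24 = -1/6
(3j)²=4/105 [(3 2 3; 0 0 0)], sign=+1
Σ_t [1,2]: t=1:−1/8 t=2:+1/12 = -1/24
(3j)²=1/210 [(3 2 3; 0 1 -1)], sign=-1
⇒ 4πI² = 2/45
I = (-1)√(2/45/(4π)) = -0.05947080

-0.059471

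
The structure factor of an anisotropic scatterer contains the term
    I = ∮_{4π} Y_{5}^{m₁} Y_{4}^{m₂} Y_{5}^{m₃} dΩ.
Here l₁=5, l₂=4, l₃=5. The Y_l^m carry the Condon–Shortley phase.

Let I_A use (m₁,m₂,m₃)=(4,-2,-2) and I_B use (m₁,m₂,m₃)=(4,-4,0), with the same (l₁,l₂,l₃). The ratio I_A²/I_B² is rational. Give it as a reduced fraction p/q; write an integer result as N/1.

5/6

Shared (l₁,l₂,l₃)=(5,4,5): N and (l;000)² cancel in I_A²/I_B².
A: Δ = 4!·6!·4!/15! = 1/3153150; Racah Σ t=0..1: t=0:+1/11520 t=1:−1/25920 = 1/20736; ⇒ 3j(5 4 5; 4 -2 -2)² = 5/429, sgn -1
B: Δ = 4!·6!·4!/15! = 1/3153150; Racah Σ t=0..0: t=0:+1/69120 = 1/69120; ⇒ 3j(5 4 5; 4 -4 0)² = 2/143, sgn -1
I_A²/I_B² = (5/429)/(2/143) = 5/6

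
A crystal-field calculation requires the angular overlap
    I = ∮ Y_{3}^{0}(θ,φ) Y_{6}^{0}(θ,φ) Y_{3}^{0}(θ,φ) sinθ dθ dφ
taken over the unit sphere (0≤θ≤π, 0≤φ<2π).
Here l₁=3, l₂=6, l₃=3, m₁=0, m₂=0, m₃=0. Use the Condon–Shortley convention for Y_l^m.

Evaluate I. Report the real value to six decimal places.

0.237088

Rules hold: Σm=0, L=12 even, 3≤3≤9.
N = 7·13·7 = 637
Δ = 6!·0!·6!/13! = 1/12012
Racah Σ t=3..3: t=3:−1/1296 = -1/1296
⇒ 3j(3 6 3; 0 0 0)² = 100/3003, sgn +1
(m-triple is (0,0,0) — same symbol as above.)
4πI² = N·(3j₀)²·(3jₘ)² = 10000/14157
I = +1·√(0.706364/4π) = 0.23708793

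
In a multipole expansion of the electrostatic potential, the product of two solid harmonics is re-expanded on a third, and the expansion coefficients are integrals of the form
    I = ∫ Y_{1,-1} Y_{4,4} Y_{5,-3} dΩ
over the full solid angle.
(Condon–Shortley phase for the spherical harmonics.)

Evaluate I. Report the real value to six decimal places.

Checks pass: Σm=0; 10 even; l₃=5∈[3,5].
(2·1+1)(2·4+1)(2·5+1) = 297
Δ: 0! 2! 8! / 11! → 1/495
sum: t=0:+1/576 = 1/576
3j²(1 4 5; 0 0 0) = Δ·Π!·Σ² = 5/99  (sign -1)
sum: t=0:+1/80640 = 1/80640
3j²(1 4 5; -1 4 -3) = Δ·Π!·Σ² = 1/495  (sign +1)
combine: 4πI² = 297·5/99·1/495 = 1/33
take √, sign -1: I = -0.04910640

-0.049106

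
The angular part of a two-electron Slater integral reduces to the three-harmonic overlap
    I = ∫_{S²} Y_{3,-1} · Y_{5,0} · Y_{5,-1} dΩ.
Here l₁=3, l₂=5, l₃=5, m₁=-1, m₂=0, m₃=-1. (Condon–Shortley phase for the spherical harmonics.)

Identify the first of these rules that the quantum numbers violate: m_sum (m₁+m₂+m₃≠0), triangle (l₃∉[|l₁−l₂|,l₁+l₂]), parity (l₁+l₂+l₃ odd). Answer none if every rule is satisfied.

m₁+m₂+m₃ = -1 + 0 − 1 = -2  ✗
triangle: |3−5|=2 ≤ l₃=5 ≤ 3+5=8
parity: l₁+l₂+l₃ = 13 is odd

m_sum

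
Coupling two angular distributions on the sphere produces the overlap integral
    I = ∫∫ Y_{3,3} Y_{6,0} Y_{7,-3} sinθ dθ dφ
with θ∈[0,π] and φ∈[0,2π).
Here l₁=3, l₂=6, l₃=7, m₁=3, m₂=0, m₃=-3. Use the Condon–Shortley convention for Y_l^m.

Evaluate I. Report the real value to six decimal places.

Rules hold: Σm=0, L=16 even, 3≤7≤9.
N = 7·13·15 = 1365
Δ = 2!·4!·10!/17! = 1/2042040
Racah Σ t=0..2: t=0:+1/207360 t=1:−1/57600 t=2:+1/207360 = -1/129600
⇒ 3j(3 6 7; 0 0 0)² = 168/12155, sgn +1
Racah Σ t=0..0: t=0:+1/829440 = 1/829440
⇒ 3j(3 6 7; 3 0 -3)² = 225/9724, sgn +1
4πI² = N·(3j₀)²·(3jₘ)² = 198450/454597
I = +1·√(0.43654/4π) = 0.18638345

0.186383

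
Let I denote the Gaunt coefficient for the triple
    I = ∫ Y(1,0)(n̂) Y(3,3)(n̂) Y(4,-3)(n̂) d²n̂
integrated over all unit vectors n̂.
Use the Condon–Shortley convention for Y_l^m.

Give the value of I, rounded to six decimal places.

-0.162868

Rules hold: Σm=0, L=8 even, 2≤4≤4.
N = 3·7·9 = 189
Δ = 0!·2!·6!/9! = 1/252
Racah Σ t=0..0: t=0:+1/36 = 1/36
⇒ 3j(1 3 4; 0 0 0)² = 4/63, sgn +1
Racah Σ t=0..0: t=0:+1/720 = 1/720
⇒ 3j(1 3 4; 0 3 -3)² = 1/36, sgn -1
4πI² = N·(3j₀)²·(3jₘ)² = 1/3
I = -1·√(0.333333/4π) = -0.16286750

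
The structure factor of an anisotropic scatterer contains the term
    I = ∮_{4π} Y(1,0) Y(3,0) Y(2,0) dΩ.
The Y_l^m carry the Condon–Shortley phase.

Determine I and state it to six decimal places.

0.247767

m-sum 0 ✓  L=6 even ✓  2≤2≤4 ✓
Π(2lᵢ+1) = 3×7×5 = 105
triangle coeff Δ(1,3,2) = 1/105
Σ_t [1,1]: t=1:−1/4 = -1/4
(3j)²=3/35 [(1 3 2; 0 0 0)], sign=-1
(m-triple is (0,0,0) — same symbol as above.)
⇒ 4πI² = 27/35
I = (+1)√(27/35/(4π)) = 0.24776670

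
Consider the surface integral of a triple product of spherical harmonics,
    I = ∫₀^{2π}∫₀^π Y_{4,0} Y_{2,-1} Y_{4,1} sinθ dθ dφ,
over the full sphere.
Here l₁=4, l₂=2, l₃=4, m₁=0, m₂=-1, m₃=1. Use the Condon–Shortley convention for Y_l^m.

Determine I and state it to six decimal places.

m-sum 0 ✓  L=10 even ✓  2≤4≤6 ✓
Π(2lᵢ+1) = 9×5×9 = 405
triangle coeff Δ(4,2,4) = 1/13860
Σ_t [0,2]: t=0:+1/192 t=1:−1/36 t=2:+1/192 = -5/288
(3j)²=20/693 [(4 2 4; 0 0 0)], sign=-1
Σ_t [0,1]: t=0:+1/96 t=1:−1/72 = -1/288
(3j)²=1/462 [(4 2 4; 0 -1 1)], sign=+1
⇒ 4πI² = 150/5929
I = (-1)√(150/5929/(4π)) = -0.04486937

-0.044869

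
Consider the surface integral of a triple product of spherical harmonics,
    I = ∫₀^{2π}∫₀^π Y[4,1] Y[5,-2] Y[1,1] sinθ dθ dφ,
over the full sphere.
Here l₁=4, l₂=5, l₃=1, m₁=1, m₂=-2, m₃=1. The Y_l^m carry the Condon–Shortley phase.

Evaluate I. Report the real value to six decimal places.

0.225034

Checks pass: Σm=0; 10 even; l₃=1∈[1,9].
(2·4+1)(2·5+1)(2·1+1) = 297
Δ: 8! 0! 2! / 11! → 1/495
sum: t=4:+1/576 = 1/576
3j²(4 5 1; 0 0 0) = Δ·Π!·Σ² = 5/99  (sign -1)
sum: t=3:−1/1440 = -1/1440
3j²(4 5 1; 1 -2 1) = Δ·Π!·Σ² = 7/165  (sign -1)
combine: 4πI² = 297·5/99·7/165 = 7/11
take √, sign +1: I = 0.22503380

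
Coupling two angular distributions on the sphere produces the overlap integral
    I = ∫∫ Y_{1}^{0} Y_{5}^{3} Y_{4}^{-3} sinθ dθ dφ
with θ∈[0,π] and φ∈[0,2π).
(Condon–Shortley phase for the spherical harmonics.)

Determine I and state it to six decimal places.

m-sum 0 ✓  L=10 even ✓  4≤4≤6 ✓
Π(2lᵢ+1) = 3×11×9 = 297
triangle coeff Δ(1,5,4) = 1/495
Σ_t [1,1]: t=1:−1/576 = -1/576
(3j)²=5/99 [(1 5 4; 0 0 0)], sign=-1
Σ_t [1,1]: t=1:−1/5040 = -1/5040
(3j)²=16/495 [(1 5 4; 0 3 -3)], sign=+1
⇒ 4πI² = 16/33
I = (-1)√(16/33/(4π)) = -0.19642560

-0.196426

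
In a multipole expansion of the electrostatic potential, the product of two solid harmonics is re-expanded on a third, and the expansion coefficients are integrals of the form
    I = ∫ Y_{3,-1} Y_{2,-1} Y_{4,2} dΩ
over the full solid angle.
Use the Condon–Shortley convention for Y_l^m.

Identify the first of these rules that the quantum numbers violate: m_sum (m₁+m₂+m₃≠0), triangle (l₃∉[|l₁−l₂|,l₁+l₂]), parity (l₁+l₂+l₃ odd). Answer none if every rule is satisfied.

m₁+m₂+m₃ = -1 − 1 + 2 = 0  ✓
triangle: |3−2|=1 ≤ l₃=4 ≤ 3+2=5  ✓
parity: l₁+l₂+l₃ = 9 is odd  ✗

parity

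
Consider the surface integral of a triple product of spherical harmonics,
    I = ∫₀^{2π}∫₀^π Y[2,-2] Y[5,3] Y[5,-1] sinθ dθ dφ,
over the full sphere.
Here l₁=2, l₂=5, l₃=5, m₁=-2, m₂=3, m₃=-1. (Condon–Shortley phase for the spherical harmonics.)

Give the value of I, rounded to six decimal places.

0.171169

Checks pass: Σm=0; 12 even; l₃=5∈[3,7].
(2·2+1)(2·5+1)(2·5+1) = 605
Δ: 2! 2! 8! / 13! → 1/38610
sum: t=0:+1/2880 t=1:−1/576 t=2:+1/2880 = -1/960
3j²(2 5 5; 0 0 0) = Δ·Π!·Σ² = 10/429  (sign +1)
sum: t=2:+1/5760 = 1/5760
3j²(2 5 5; -2 3 -1) = Δ·Π!·Σ² = 56/2145  (sign +1)
combine: 4πI² = 605·10/429·56/2145 = 560/1521
take √, sign +1: I = 0.17116875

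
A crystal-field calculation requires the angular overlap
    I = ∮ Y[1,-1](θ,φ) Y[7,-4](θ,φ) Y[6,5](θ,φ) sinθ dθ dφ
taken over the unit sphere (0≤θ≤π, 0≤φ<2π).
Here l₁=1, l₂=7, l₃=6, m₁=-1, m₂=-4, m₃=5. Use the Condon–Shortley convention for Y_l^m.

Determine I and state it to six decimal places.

0.060604

Checks pass: Σm=0; 14 even; l₃=6∈[6,8].
(2·1+1)(2·7+1)(2·6+1) = 585
Δ: 2! 0! 12! / 15! → 1/1365
sum: t=1:−1/518400 = -1/518400
3j²(1 7 6; 0 0 0) = Δ·Π!·Σ² = 7/195  (sign -1)
sum: t=2:+1/79833600 = 1/79833600
3j²(1 7 6; -1 -4 5) = Δ·Π!·Σ² = 1/455  (sign -1)
combine: 4πI² = 585·7/195·1/455 = 3/65
take √, sign +1: I = 0.06060368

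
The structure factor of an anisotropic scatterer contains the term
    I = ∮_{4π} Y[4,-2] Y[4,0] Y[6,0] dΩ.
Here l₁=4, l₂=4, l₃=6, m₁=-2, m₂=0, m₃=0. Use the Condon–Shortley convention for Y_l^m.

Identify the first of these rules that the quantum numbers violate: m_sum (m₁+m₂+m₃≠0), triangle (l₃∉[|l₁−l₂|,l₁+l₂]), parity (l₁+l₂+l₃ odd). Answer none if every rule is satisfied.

Σmᵢ = -2  ✗
l₃∈[|l₁−l₂|,l₁+l₂]=[0,8], have l₃=6
Σlᵢ = 14 ⇒ even

m_sum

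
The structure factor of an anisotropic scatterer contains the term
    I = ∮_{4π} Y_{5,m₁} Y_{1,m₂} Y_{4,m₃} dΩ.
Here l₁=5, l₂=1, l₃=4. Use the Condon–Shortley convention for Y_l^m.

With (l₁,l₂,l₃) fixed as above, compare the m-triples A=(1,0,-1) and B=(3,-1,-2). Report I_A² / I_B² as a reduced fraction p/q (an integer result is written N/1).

Shared (l₁,l₂,l₃)=(5,1,4): N and (l;000)² cancel in I_A²/I_B².
A: Δ = 2!·8!·0!/11! = 1/495; Racah Σ t=1..1: t=1:−1/720 = -1/720; ⇒ 3j(5 1 4; 1 0 -1)² = 8/165, sgn +1
B: Δ = 2!·8!·0!/11! = 1/495; Racah Σ t=0..0: t=0:+1/2880 = 1/2880; ⇒ 3j(5 1 4; 3 -1 -2)² = 28/495, sgn +1
I_A²/I_B² = (8/165)/(28/495) = 6/7

6/7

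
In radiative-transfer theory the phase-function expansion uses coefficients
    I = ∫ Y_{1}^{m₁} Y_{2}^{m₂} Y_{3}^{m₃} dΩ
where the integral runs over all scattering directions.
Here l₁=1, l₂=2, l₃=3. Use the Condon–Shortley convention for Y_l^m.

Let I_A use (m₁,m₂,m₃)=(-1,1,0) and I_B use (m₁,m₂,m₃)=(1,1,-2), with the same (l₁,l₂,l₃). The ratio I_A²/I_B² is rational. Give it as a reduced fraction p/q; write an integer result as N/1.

Same 1,2,3: normalisation and zero-m 3j drop out of the ratio.
A: Δ: 0! 2! 4! / 7! → 1/105; sum: t=0:+1/12 = 1/12; 3j²(1 2 3; -1 1 0) = Δ·Π!·Σ² = 1/35  (sign -1)
B: Δ: 0! 2! 4! / 7! → 1/105; sum: t=0:+1/12 = 1/12; 3j²(1 2 3; 1 1 -2) = Δ·Π!·Σ² = 2/21  (sign -1)
I_A²/I_B² = (1/35)/(2/21) = 3/10

3/10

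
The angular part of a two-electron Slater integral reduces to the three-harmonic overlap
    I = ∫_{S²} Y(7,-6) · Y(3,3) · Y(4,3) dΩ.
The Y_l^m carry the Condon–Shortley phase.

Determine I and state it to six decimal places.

0.279120

Checks pass: Σm=0; 14 even; l₃=4∈[4,10].
(2·7+1)(2·3+1)(2·4+1) = 945
Δ: 6! 8! 0! / 15! → 1/45045
sum: t=3:−1/20736 = -1/20736
3j²(7 3 4; 0 0 0) = Δ·Π!·Σ² = 35/1287  (sign -1)
sum: t=6:+1/3628800 = 1/3628800
3j²(7 3 4; -6 3 3) = Δ·Π!·Σ² = 4/105  (sign -1)
combine: 4πI² = 945·35/1287·4/105 = 140/143
take √, sign +1: I = 0.27912007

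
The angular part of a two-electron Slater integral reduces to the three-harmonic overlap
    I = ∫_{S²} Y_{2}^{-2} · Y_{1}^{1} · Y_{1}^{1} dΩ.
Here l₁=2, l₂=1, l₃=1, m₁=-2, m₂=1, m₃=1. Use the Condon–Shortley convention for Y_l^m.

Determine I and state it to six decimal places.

Rules hold: Σm=0, L=4 even, 1≤1≤3.
N = 5·3·3 = 45
Δ = 2!·2!·0!/5! = 1/30
Racah Σ t=1..1: t=1:−1/1 = -1/1
⇒ 3j(2 1 1; 0 0 0)² = 2/15, sgn +1
Racah Σ t=2..2: t=2:+1/4 = 1/4
⇒ 3j(2 1 1; -2 1 1)² = 1/5, sgn +1
4πI² = N·(3j₀)²·(3jₘ)² = 6/5
I = +1·√(1.2/4π) = 0.30901936

0.309019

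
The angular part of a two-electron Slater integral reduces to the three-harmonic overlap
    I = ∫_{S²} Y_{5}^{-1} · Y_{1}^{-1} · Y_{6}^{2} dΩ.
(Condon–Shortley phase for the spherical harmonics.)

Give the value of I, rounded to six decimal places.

0.216205

Checks pass: Σm=0; 12 even; l₃=6∈[4,6].
(2·5+1)(2·1+1)(2·6+1) = 429
Δ: 0! 10! 2! / 13! → 1/858
sum: t=0:+1/14400 = 1/14400
3j²(5 1 6; 0 0 0) = Δ·Π!·Σ² = 6/143  (sign +1)
sum: t=0:+1/34560 = 1/34560
3j²(5 1 6; -1 -1 2) = Δ·Π!·Σ² = 14/429  (sign +1)
combine: 4πI² = 429·6/143·14/429 = 84/143
take √, sign +1: I = 0.21620548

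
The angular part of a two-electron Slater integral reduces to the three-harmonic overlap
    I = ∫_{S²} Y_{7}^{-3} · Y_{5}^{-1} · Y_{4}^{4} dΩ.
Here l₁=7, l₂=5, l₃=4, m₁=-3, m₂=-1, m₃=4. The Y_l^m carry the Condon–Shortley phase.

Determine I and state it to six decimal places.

0.147559

Rules hold: Σm=0, L=16 even, 2≤4≤12.
N = 15·11·9 = 1485
Δ = 8!·6!·2!/17! = 1/6126120
Racah Σ t=3..5: t=3:−1/69120 t=4:+1/20736 t=5:−1/69120 = 1/51840
⇒ 3j(7 5 4; 0 0 0)² = 280/21879, sgn +1
Racah Σ t=4..4: t=4:+1/829440 = 1/829440
⇒ 3j(7 5 4; -3 -1 4)² = 35/2431, sgn +1
4πI² = N·(3j₀)²·(3jₘ)² = 147000/537251
I = +1·√(0.273615/4π) = 0.14755880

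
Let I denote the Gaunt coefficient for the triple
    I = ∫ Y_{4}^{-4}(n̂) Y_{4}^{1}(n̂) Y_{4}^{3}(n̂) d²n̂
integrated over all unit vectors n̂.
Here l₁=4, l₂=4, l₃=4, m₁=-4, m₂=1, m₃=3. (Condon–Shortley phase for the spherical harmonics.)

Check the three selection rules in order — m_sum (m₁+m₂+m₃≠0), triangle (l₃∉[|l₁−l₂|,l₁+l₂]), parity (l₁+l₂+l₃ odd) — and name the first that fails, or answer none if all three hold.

m₁+m₂+m₃ = -4 + 1 + 3 = 0  ✓
triangle: |4−4|=0 ≤ l₃=4 ≤ 4+4=8  ✓
parity: l₁+l₂+l₃ = 12 is even  ✓

none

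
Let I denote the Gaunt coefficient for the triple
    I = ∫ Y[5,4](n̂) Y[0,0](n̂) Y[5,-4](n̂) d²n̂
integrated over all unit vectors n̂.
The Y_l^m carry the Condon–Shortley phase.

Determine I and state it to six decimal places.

0.282095

Rules hold: Σm=0, L=10 even, 5≤5≤5.
N = 11·1·11 = 121
Δ = 0!·10!·0!/11! = 1/11
Racah Σ t=0..0: t=0:+1/14400 = 1/14400
⇒ 3j(5 0 5; 0 0 0)² = 1/11, sgn -1
Racah Σ t=0..0: t=0:+1/362880 = 1/362880
⇒ 3j(5 0 5; 4 0 -4)² = 1/11, sgn -1
4πI² = N·(3j₀)²·(3jₘ)² = 1/1
I = +1·√(1/4π) = 0.28209479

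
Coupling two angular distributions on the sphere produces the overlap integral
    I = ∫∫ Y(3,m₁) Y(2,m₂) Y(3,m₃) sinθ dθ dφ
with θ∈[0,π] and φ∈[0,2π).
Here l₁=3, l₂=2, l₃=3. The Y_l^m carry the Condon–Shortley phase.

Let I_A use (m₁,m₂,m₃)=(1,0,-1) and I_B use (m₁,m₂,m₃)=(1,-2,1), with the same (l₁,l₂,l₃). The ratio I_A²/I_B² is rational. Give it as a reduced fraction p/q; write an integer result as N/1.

3/8

Same 3,2,3: normalisation and zero-m 3j drop out of the ratio.
A: Δ: 2! 4! 2! / 9! → 1/3780; sum: t=0:+1/16 t=1:−1/6 t=2:+1/96 = -3/32; 3j²(3 2 3; 1 0 -1) = Δ·Π!·Σ² = 3/140  (sign -1)
B: Δ: 2! 4! 2! / 9! → 1/3780; sum: t=0:+1/16 = 1/16; 3j²(3 2 3; 1 -2 1) = Δ·Π!·Σ² = 2/35  (sign +1)
I_A²/I_B² = (3/140)/(2/35) = 3/8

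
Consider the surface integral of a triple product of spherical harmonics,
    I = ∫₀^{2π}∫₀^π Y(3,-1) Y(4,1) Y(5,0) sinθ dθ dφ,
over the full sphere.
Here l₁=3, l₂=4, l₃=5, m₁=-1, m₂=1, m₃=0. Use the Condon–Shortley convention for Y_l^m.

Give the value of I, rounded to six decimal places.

Checks pass: Σm=0; 12 even; l₃=5∈[1,7].
(2·3+1)(2·4+1)(2·5+1) = 693
Δ: 2! 4! 6! / 13! → 1/180180
sum: t=0:+1/576 t=1:−1/144 t=2:+1/576 = -1/288
3j²(3 4 5; 0 0 0) = Δ·Π!·Σ² = 20/1001  (sign +1)
sum: t=0:+1/5760 t=1:−1/288 t=2:+1/288 = 1/5760
3j²(3 4 5; -1 1 0) = Δ·Π!·Σ² = 1/12012  (sign -1)
combine: 4πI² = 693·20/1001·1/12012 = 15/13013
take √, sign -1: I = -0.00957750

-0.009577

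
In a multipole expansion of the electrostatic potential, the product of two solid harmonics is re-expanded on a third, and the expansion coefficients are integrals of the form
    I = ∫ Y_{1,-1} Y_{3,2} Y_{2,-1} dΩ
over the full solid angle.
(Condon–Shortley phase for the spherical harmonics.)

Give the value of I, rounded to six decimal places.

m-sum 0 ✓  L=6 even ✓  2≤2≤4 ✓
Π(2lᵢ+1) = 3×7×5 = 105
triangle coeff Δ(1,3,2) = 1/105
Σ_t [1,1]: t=1:−1/4 = -1/4
(3j)²=3/35 [(1 3 2; 0 0 0)], sign=-1
Σ_t [2,2]: t=2:+1/12 = 1/12
(3j)²=2/21 [(1 3 2; -1 2 -1)], sign=-1
⇒ 4πI² = 6/7
I = (+1)√(6/7/(4π)) = 0.26116903

0.261169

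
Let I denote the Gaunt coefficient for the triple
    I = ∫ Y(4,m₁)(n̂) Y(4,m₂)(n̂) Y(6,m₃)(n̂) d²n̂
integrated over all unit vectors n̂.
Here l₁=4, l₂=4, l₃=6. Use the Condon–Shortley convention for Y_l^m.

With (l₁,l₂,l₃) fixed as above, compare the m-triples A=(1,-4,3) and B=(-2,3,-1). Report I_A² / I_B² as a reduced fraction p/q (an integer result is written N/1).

Shared (l₁,l₂,l₃)=(4,4,6): N and (l;000)² cancel in I_A²/I_B².
A: Δ = 2!·6!·6!/15! = 1/1261260; Racah Σ t=0..0: t=0:+1/51840 = 1/51840; ⇒ 3j(4 4 6; 1 -4 3)² = 8/429, sgn -1
B: Δ = 2!·6!·6!/15! = 1/1261260; Racah Σ t=1..2: t=1:−1/86400 t=2:+1/11520 = 13/172800; ⇒ 3j(4 4 6; -2 3 -1)² = 13/660, sgn -1
I_A²/I_B² = (8/429)/(13/660) = 160/169

160/169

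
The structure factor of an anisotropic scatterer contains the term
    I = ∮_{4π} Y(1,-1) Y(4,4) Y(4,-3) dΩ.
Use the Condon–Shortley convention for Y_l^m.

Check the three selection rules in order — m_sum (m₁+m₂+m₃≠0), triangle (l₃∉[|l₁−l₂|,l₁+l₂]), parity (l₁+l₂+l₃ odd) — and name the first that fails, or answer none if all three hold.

parity

azimuthal sum: -1 + 4 − 3 = 0  ✓
3 ≤ 4 ≤ 5 (triangle on l)  ✓
L = 1 + 4 + 4 = 9 (odd)  ✗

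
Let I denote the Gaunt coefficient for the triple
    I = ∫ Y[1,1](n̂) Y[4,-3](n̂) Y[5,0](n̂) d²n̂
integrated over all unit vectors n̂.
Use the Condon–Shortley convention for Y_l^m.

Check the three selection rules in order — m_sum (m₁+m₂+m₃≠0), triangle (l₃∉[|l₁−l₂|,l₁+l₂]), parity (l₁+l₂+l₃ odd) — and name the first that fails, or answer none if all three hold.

m₁+m₂+m₃ = 1 − 3 + 0 = -2  ✗
triangle: |1−4|=3 ≤ l₃=5 ≤ 1+4=5
parity: l₁+l₂+l₃ = 10 is even

m_sum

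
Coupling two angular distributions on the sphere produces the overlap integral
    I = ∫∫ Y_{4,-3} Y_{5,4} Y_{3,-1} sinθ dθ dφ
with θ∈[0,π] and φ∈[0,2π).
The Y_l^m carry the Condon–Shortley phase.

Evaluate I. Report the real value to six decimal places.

Rules hold: Σm=0, L=12 even, 1≤3≤9.
N = 9·11·7 = 693
Δ = 6!·2!·4!/13! = 1/180180
Racah Σ t=2..4: t=2:+1/576 t=3:−1/144 t=4:+1/576 = -1/288
⇒ 3j(4 5 3; 0 0 0)² = 20/1001, sgn +1
Racah Σ t=5..6: t=5:−1/5760 t=6:+1/4320 = 1/17280
⇒ 3j(4 5 3; -3 4 -1)² = 7/4290, sgn +1
4πI² = N·(3j₀)²·(3jₘ)² = 42/1859
I = +1·√(0.0225928/4π) = 0.04240138

0.042401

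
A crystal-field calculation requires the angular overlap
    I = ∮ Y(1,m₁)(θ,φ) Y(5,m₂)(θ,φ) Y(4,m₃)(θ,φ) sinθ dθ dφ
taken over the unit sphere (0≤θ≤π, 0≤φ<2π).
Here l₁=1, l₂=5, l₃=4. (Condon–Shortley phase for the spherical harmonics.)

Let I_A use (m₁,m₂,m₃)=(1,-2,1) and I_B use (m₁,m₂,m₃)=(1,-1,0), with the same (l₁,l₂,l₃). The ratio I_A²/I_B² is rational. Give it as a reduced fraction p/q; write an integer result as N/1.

Shared (l₁,l₂,l₃)=(1,5,4): N and (l;000)² cancel in I_A²/I_B².
A: Δ = 2!·0!·8!/11! = 1/495; Racah Σ t=0..0: t=0:+1/1440 = 1/1440; ⇒ 3j(1 5 4; 1 -2 1)² = 7/165, sgn -1
B: Δ = 2!·0!·8!/11! = 1/495; Racah Σ t=0..0: t=0:+1/1152 = 1/1152; ⇒ 3j(1 5 4; 1 -1 0)² = 1/33, sgn +1
I_A²/I_B² = (7/165)/(1/33) = 7/5

7/5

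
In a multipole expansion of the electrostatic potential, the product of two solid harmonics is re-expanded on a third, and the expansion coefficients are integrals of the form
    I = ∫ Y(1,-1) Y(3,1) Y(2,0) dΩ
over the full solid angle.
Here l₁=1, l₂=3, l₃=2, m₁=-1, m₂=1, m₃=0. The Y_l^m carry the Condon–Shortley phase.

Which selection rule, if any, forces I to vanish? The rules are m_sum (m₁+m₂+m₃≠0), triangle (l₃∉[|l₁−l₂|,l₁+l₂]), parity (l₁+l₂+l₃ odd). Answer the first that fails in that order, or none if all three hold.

azimuthal sum: -1 + 1 + 0 = 0  ✓
2 ≤ 2 ≤ 4 (triangle on l)  ✓
L = 1 + 3 + 2 = 6 (even)  ✓

none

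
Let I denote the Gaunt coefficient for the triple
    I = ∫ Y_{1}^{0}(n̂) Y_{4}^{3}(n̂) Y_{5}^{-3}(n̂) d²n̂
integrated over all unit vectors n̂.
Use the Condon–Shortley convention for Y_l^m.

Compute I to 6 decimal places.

-0.196426

Rules hold: Σm=0, L=10 even, 3≤5≤5.
N = 3·9·11 = 297
Δ = 0!·2!·8!/11! = 1/495
Racah Σ t=0..0: t=0:+1/576 = 1/576
⇒ 3j(1 4 5; 0 0 0)² = 5/99, sgn -1
Racah Σ t=0..0: t=0:+1/5040 = 1/5040
⇒ 3j(1 4 5; 0 3 -3)² = 16/495, sgn +1
4πI² = N·(3j₀)²·(3jₘ)² = 16/33
I = -1·√(0.484848/4π) = -0.19642560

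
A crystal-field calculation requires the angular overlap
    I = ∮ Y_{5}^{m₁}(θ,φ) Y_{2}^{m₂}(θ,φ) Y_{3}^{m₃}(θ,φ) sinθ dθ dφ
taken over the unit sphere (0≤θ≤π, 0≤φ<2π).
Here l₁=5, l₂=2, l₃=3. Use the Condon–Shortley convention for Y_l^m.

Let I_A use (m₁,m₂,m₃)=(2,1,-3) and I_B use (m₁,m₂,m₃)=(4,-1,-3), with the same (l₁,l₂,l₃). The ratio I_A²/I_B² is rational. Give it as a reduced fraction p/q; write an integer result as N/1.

l's match ⇒ only the (l;m) 3-j factors differ between A and B.
A: triangle coeff Δ(5,2,3) = 1/2310; Σ_t [3,3]: t=3:−1/4320 = -1/4320; (3j)²=1/330 [(5 2 3; 2 1 -3)], sign=-1
B: triangle coeff Δ(5,2,3) = 1/2310; Σ_t [1,1]: t=1:−1/4320 = -1/4320; (3j)²=2/55 [(5 2 3; 4 -1 -3)], sign=-1
I_A²/I_B² = (1/330)/(2/55) = 1/12

1/12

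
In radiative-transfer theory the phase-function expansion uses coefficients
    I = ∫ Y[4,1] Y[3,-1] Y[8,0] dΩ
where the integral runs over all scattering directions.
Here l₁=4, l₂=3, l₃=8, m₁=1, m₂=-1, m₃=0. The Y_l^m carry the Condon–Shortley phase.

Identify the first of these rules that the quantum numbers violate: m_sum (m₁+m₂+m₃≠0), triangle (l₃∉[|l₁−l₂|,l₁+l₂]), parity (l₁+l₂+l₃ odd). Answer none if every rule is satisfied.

triangle

azimuthal sum: 1 − 1 + 0 = 0  ✓
1 ≤ 8 ≤ 7 (triangle on l)  ✗
L = 4 + 3 + 8 = 15 (odd)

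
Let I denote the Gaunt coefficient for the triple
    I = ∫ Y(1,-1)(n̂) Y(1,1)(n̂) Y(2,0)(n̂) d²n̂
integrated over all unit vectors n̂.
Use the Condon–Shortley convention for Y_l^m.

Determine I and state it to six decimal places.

Checks pass: Σm=0; 4 even; l₃=2∈[0,2].
(2·1+1)(2·1+1)(2·2+1) = 45
Δ: 0! 2! 2! / 5! → 1/30
sum: t=0:+1/1 = 1/1
3j²(1 1 2; 0 0 0) = Δ·Π!·Σ² = 2/15  (sign +1)
sum: t=0:+1/4 = 1/4
3j²(1 1 2; -1 1 0) = Δ·Π!·Σ² = 1/30  (sign +1)
combine: 4πI² = 45·2/15·1/30 = 1/5
take √, sign +1: I = 0.12615663

0.126157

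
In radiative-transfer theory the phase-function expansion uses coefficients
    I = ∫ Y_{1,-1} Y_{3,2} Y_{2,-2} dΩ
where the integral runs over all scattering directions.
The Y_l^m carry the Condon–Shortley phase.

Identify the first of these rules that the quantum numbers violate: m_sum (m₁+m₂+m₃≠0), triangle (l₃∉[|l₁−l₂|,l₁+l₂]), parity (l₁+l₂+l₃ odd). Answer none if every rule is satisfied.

m_sum

Σmᵢ = -1  ✗
l₃∈[|l₁−l₂|,l₁+l₂]=[2,4], have l₃=2
Σlᵢ = 6 ⇒ even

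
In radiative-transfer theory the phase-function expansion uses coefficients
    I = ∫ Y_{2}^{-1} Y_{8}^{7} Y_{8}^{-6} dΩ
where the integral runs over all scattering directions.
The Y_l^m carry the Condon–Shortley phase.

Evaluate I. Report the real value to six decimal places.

Checks pass: Σm=0; 18 even; l₃=8∈[6,10].
(2·2+1)(2·8+1)(2·8+1) = 1445
Δ: 2! 2! 14! / 19! → 1/348840
sum: t=0:+1/116121600 t=1:−1/25401600 t=2:+1/116121600 = -1/45158400
3j²(2 8 8; 0 0 0) = Δ·Π!·Σ² = 24/1615  (sign -1)
sum: t=1:−1/174356582400 t=2:+1/12454041600 = 1/13412044800
3j²(2 8 8; -1 7 -6) = Δ·Π!·Σ² = 169/7752  (sign +1)
combine: 4πI² = 1445·24/1615·169/7752 = 169/361
take √, sign -1: I = -0.19301223

-0.193012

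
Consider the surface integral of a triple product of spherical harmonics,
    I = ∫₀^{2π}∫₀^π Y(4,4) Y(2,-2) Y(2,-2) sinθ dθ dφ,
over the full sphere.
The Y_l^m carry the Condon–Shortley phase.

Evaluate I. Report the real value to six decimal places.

0.337168

m-sum 0 ✓  L=8 even ✓  2≤2≤6 ✓
Π(2lᵢ+1) = 9×5×5 = 225
triangle coeff Δ(4,2,2) = 1/630
Σ_t [2,2]: t=2:+1/16 = 1/16
(3j)²=2/35 [(4 2 2; 0 0 0)], sign=+1
Σ_t [0,0]: t=0:+1/576 = 1/576
(3j)²=1/9 [(4 2 2; 4 -2 -2)], sign=+1
⇒ 4πI² = 10/7
I = (+1)√(10/7/(4π)) = 0.33716777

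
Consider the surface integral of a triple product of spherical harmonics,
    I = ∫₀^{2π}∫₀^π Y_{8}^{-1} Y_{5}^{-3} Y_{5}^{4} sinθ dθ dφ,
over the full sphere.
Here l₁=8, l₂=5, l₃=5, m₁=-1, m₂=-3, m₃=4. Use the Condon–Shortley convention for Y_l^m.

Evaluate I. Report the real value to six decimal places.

Checks pass: Σm=0; 18 even; l₃=5∈[3,13].
(2·8+1)(2·5+1)(2·5+1) = 2057
Δ: 8! 8! 2! / 19! → 1/37413090
sum: t=3:−1/1036800 t=4:+1/331776 t=5:−1/1036800 = 1/921600
3j²(8 5 5; 0 0 0) = Δ·Π!·Σ² = 490/46189  (sign -1)
sum: t=1:−1/203212800 t=2:+1/14515200 = 13/203212800
3j²(8 5 5; -1 -3 4) = Δ·Π!·Σ² = 104/17765  (sign -1)
combine: 4πI² = 2057·490/46189·104/17765 = 784/6137
take √, sign +1: I = 0.10082658

0.100827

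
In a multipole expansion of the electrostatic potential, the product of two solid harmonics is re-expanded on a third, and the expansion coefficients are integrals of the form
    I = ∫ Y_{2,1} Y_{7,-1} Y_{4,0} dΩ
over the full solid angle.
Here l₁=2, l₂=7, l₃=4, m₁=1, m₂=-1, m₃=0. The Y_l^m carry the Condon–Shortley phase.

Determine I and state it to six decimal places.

triangle: need 5≤l₃≤9, have 4; I=0

0.000000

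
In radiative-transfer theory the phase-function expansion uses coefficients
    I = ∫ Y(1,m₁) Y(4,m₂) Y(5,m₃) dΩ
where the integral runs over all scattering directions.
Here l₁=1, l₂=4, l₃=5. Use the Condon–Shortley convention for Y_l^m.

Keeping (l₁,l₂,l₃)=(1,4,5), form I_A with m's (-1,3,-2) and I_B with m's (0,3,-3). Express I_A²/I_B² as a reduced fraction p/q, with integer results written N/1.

3/16

l's match ⇒ only the (l;m) 3-j factors differ between A and B.
A: triangle coeff Δ(1,4,5) = 1/495; Σ_t [0,0]: t=0:+1/10080 = 1/10080; (3j)²=1/165 [(1 4 5; -1 3 -2)], sign=-1
B: triangle coeff Δ(1,4,5) = 1/495; Σ_t [0,0]: t=0:+1/5040 = 1/5040; (3j)²=16/495 [(1 4 5; 0 3 -3)], sign=+1
I_A²/I_B² = (1/165)/(16/495) = 3/16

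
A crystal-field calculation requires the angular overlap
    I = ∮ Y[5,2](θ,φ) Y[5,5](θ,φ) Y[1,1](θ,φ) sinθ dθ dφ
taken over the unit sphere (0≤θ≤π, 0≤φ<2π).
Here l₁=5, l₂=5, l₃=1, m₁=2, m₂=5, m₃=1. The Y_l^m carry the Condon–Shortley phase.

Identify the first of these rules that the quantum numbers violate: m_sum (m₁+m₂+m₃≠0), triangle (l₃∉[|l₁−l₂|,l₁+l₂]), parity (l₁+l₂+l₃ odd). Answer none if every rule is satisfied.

azimuthal sum: 2 + 5 + 1 = 8  ✗
0 ≤ 1 ≤ 10 (triangle on l)
L = 5 + 5 + 1 = 11 (odd)

m_sum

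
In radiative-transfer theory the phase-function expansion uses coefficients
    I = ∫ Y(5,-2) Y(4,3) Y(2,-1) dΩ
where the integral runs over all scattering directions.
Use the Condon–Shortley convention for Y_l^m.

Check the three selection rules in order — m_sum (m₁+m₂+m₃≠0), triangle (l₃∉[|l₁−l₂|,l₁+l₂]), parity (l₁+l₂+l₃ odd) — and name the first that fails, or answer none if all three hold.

Σmᵢ = 0  ✓
l₃∈[|l₁−l₂|,l₁+l₂]=[1,9], have l₃=2  ✓
Σlᵢ = 11 ⇒ odd  ✗

parity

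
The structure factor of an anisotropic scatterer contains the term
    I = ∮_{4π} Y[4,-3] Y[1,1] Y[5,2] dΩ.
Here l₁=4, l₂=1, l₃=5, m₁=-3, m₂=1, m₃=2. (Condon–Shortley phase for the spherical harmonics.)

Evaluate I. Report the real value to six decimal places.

0.085055

m-sum 0 ✓  L=10 even ✓  3≤5≤5 ✓
Π(2lᵢ+1) = 9×3×11 = 297
triangle coeff Δ(4,1,5) = 1/495
Σ_t [0,0]: t=0:+1/576 = 1/576
(3j)²=5/99 [(4 1 5; 0 0 0)], sign=-1
Σ_t [0,0]: t=0:+1/10080 = 1/10080
(3j)²=1/165 [(4 1 5; -3 1 2)], sign=-1
⇒ 4πI² = 1/11
I = (+1)√(1/11/(4π)) = 0.08505478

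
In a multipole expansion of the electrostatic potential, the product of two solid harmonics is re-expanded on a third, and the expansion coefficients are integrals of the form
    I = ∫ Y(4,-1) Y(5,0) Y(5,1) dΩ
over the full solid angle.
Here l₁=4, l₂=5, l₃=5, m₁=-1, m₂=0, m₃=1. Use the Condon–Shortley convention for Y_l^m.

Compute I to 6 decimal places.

-0.053153

m-sum 0 ✓  L=14 even ✓  1≤5≤9 ✓
Π(2lᵢ+1) = 9×11×11 = 1089
triangle coeff Δ(4,5,5) = 1/3153150
Σ_t [0,4]: t=0:+1/69120 t=1:−1/1728 t=2:+1/576 t=3:−1/1728 t=4:+1/69120 = 7/11520
(3j)²=2/143 [(4 5 5; 0 0 0)], sign=-1
Σ_t [1,4]: t=1:−1/6912 t=2:+1/864 t=3:−1/1152 t=4:+1/17280 = 7/34560
(3j)²=1/429 [(4 5 5; -1 0 1)], sign=+1
⇒ 4πI² = 6/169
I = (-1)√(6/169/(4π)) = -0.05315295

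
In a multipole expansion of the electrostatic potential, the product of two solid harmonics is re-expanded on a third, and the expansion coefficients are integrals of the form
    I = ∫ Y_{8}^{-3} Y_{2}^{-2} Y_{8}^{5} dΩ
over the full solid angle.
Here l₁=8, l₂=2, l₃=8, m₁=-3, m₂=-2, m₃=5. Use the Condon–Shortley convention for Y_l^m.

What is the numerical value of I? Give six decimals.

0.151411

Rules hold: Σm=0, L=18 even, 6≤8≤10.
N = 17·5·17 = 1445
Δ = 2!·14!·2!/19! = 1/348840
Racah Σ t=0..2: t=0:+1/116121600 t=1:−1/25401600 t=2:+1/116121600 = -1/45158400
⇒ 3j(8 2 8; 0 0 0)² = 24/1615, sgn -1
Racah Σ t=0..0: t=0:+1/958003200 = 1/958003200
⇒ 3j(8 2 8; -3 -2 5)² = 13/969, sgn -1
4πI² = N·(3j₀)²·(3jₘ)² = 104/361
I = +1·√(0.288089/4π) = 0.15141125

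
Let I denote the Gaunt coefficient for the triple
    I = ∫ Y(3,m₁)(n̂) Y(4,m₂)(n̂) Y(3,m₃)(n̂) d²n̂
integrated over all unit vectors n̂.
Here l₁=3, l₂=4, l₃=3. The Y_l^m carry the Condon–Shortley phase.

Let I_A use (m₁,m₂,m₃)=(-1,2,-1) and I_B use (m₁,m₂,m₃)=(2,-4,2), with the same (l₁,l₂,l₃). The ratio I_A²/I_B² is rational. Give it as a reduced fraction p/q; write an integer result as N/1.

Shared (l₁,l₂,l₃)=(3,4,3): N and (l;000)² cancel in I_A²/I_B².
A: Δ = 4!·2!·4!/11! = 1/34650; Racah Σ t=2..4: t=2:+1/192 t=3:−1/36 t=4:+1/192 = -5/288; ⇒ 3j(3 4 3; -1 2 -1)² = 20/693, sgn -1
B: Δ = 4!·2!·4!/11! = 1/34650; Racah Σ t=0..0: t=0:+1/576 = 1/576; ⇒ 3j(3 4 3; 2 -4 2)² = 5/99, sgn -1
I_A²/I_B² = (20/693)/(5/99) = 4/7

4/7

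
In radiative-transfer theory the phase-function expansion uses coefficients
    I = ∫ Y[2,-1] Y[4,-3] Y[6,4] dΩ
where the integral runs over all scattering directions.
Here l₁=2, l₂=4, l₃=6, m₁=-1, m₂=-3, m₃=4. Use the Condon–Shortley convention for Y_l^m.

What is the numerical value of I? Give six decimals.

Rules hold: Σm=0, L=12 even, 2≤6≤6.
N = 5·9·13 = 585
Δ = 0!·4!·8!/13! = 1/6435
Racah Σ t=0..0: t=0:+1/2304 = 1/2304
⇒ 3j(2 4 6; 0 0 0)² = 5/143, sgn +1
Racah Σ t=0..0: t=0:+1/30240 = 1/30240
⇒ 3j(2 4 6; -1 -3 4)² = 16/429, sgn +1
4πI² = N·(3j₀)²·(3jₘ)² = 1200/1573
I = +1·√(0.762873/4π) = 0.24638901

0.246389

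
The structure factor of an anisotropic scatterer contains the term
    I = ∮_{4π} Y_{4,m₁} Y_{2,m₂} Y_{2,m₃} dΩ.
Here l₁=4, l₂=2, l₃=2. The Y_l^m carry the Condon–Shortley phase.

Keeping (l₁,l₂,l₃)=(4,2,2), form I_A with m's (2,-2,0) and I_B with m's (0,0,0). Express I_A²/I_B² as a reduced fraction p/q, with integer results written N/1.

l's match ⇒ only the (l;m) 3-j factors differ between A and B.
A: triangle coeff Δ(4,2,2) = 1/630; Σ_t [0,0]: t=0:+1/96 = 1/96; (3j)²=1/42 [(4 2 2; 2 -2 0)], sign=+1
B: triangle coeff Δ(4,2,2) = 1/630; Σ_t [2,2]: t=2:+1/16 = 1/16; (3j)²=2/35 [(4 2 2; 0 0 0)], sign=+1
I_A²/I_B² = (1/42)/(2/35) = 5/12

5/12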